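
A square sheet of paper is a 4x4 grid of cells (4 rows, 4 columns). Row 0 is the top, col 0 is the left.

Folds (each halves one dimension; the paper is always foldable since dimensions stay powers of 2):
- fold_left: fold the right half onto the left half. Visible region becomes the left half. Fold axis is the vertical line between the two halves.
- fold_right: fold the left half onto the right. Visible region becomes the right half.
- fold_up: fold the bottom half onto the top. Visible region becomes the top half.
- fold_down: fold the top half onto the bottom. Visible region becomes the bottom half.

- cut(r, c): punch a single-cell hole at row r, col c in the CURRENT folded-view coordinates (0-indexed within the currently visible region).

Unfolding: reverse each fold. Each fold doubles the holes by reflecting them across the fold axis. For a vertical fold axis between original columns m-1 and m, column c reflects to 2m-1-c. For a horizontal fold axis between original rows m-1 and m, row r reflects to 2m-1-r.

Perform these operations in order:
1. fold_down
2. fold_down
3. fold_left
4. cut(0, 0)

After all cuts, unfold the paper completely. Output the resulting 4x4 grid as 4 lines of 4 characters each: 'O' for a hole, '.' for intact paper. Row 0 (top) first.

Op 1 fold_down: fold axis h@2; visible region now rows[2,4) x cols[0,4) = 2x4
Op 2 fold_down: fold axis h@3; visible region now rows[3,4) x cols[0,4) = 1x4
Op 3 fold_left: fold axis v@2; visible region now rows[3,4) x cols[0,2) = 1x2
Op 4 cut(0, 0): punch at orig (3,0); cuts so far [(3, 0)]; region rows[3,4) x cols[0,2) = 1x2
Unfold 1 (reflect across v@2): 2 holes -> [(3, 0), (3, 3)]
Unfold 2 (reflect across h@3): 4 holes -> [(2, 0), (2, 3), (3, 0), (3, 3)]
Unfold 3 (reflect across h@2): 8 holes -> [(0, 0), (0, 3), (1, 0), (1, 3), (2, 0), (2, 3), (3, 0), (3, 3)]

Answer: O..O
O..O
O..O
O..O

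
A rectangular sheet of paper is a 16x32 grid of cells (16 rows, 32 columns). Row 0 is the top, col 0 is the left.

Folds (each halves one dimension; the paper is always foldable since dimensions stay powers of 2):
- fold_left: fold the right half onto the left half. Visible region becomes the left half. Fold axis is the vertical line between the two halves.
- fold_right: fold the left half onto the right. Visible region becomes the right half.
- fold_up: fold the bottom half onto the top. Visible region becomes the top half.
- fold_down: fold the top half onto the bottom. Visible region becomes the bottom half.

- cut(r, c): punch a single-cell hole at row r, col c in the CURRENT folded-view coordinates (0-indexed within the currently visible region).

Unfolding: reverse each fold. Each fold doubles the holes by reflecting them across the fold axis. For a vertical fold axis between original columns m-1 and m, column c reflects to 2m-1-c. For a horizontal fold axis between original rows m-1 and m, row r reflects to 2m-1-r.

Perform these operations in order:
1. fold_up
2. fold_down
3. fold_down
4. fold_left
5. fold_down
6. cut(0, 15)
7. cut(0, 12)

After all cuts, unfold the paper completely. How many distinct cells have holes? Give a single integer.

Answer: 64

Derivation:
Op 1 fold_up: fold axis h@8; visible region now rows[0,8) x cols[0,32) = 8x32
Op 2 fold_down: fold axis h@4; visible region now rows[4,8) x cols[0,32) = 4x32
Op 3 fold_down: fold axis h@6; visible region now rows[6,8) x cols[0,32) = 2x32
Op 4 fold_left: fold axis v@16; visible region now rows[6,8) x cols[0,16) = 2x16
Op 5 fold_down: fold axis h@7; visible region now rows[7,8) x cols[0,16) = 1x16
Op 6 cut(0, 15): punch at orig (7,15); cuts so far [(7, 15)]; region rows[7,8) x cols[0,16) = 1x16
Op 7 cut(0, 12): punch at orig (7,12); cuts so far [(7, 12), (7, 15)]; region rows[7,8) x cols[0,16) = 1x16
Unfold 1 (reflect across h@7): 4 holes -> [(6, 12), (6, 15), (7, 12), (7, 15)]
Unfold 2 (reflect across v@16): 8 holes -> [(6, 12), (6, 15), (6, 16), (6, 19), (7, 12), (7, 15), (7, 16), (7, 19)]
Unfold 3 (reflect across h@6): 16 holes -> [(4, 12), (4, 15), (4, 16), (4, 19), (5, 12), (5, 15), (5, 16), (5, 19), (6, 12), (6, 15), (6, 16), (6, 19), (7, 12), (7, 15), (7, 16), (7, 19)]
Unfold 4 (reflect across h@4): 32 holes -> [(0, 12), (0, 15), (0, 16), (0, 19), (1, 12), (1, 15), (1, 16), (1, 19), (2, 12), (2, 15), (2, 16), (2, 19), (3, 12), (3, 15), (3, 16), (3, 19), (4, 12), (4, 15), (4, 16), (4, 19), (5, 12), (5, 15), (5, 16), (5, 19), (6, 12), (6, 15), (6, 16), (6, 19), (7, 12), (7, 15), (7, 16), (7, 19)]
Unfold 5 (reflect across h@8): 64 holes -> [(0, 12), (0, 15), (0, 16), (0, 19), (1, 12), (1, 15), (1, 16), (1, 19), (2, 12), (2, 15), (2, 16), (2, 19), (3, 12), (3, 15), (3, 16), (3, 19), (4, 12), (4, 15), (4, 16), (4, 19), (5, 12), (5, 15), (5, 16), (5, 19), (6, 12), (6, 15), (6, 16), (6, 19), (7, 12), (7, 15), (7, 16), (7, 19), (8, 12), (8, 15), (8, 16), (8, 19), (9, 12), (9, 15), (9, 16), (9, 19), (10, 12), (10, 15), (10, 16), (10, 19), (11, 12), (11, 15), (11, 16), (11, 19), (12, 12), (12, 15), (12, 16), (12, 19), (13, 12), (13, 15), (13, 16), (13, 19), (14, 12), (14, 15), (14, 16), (14, 19), (15, 12), (15, 15), (15, 16), (15, 19)]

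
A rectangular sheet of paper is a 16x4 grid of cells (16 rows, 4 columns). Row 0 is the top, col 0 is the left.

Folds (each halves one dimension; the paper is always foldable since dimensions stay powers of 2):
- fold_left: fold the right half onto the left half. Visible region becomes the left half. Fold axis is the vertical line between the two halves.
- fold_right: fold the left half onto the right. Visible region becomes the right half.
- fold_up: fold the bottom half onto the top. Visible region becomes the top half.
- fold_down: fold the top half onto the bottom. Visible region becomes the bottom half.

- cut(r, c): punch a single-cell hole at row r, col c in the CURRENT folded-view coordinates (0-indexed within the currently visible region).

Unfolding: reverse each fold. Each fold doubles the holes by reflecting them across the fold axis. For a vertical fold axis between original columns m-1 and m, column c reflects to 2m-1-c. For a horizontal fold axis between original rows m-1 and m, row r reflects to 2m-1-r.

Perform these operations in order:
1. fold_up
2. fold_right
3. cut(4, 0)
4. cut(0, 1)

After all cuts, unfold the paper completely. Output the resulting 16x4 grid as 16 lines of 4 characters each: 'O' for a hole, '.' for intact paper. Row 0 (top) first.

Answer: O..O
....
....
....
.OO.
....
....
....
....
....
....
.OO.
....
....
....
O..O

Derivation:
Op 1 fold_up: fold axis h@8; visible region now rows[0,8) x cols[0,4) = 8x4
Op 2 fold_right: fold axis v@2; visible region now rows[0,8) x cols[2,4) = 8x2
Op 3 cut(4, 0): punch at orig (4,2); cuts so far [(4, 2)]; region rows[0,8) x cols[2,4) = 8x2
Op 4 cut(0, 1): punch at orig (0,3); cuts so far [(0, 3), (4, 2)]; region rows[0,8) x cols[2,4) = 8x2
Unfold 1 (reflect across v@2): 4 holes -> [(0, 0), (0, 3), (4, 1), (4, 2)]
Unfold 2 (reflect across h@8): 8 holes -> [(0, 0), (0, 3), (4, 1), (4, 2), (11, 1), (11, 2), (15, 0), (15, 3)]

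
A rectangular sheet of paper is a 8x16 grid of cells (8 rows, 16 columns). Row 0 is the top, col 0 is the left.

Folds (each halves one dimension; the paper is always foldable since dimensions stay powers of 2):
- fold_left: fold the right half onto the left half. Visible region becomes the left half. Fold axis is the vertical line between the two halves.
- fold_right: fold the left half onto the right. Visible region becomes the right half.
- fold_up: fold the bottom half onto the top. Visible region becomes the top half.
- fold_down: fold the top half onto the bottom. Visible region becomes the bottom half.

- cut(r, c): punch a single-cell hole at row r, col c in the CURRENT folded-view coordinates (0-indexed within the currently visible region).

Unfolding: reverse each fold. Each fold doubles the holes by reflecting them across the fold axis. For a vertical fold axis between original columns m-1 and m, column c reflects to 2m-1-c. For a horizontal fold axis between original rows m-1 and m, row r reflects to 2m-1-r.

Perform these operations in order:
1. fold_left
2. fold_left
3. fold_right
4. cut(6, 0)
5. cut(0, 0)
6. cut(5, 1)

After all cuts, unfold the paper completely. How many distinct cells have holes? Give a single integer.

Op 1 fold_left: fold axis v@8; visible region now rows[0,8) x cols[0,8) = 8x8
Op 2 fold_left: fold axis v@4; visible region now rows[0,8) x cols[0,4) = 8x4
Op 3 fold_right: fold axis v@2; visible region now rows[0,8) x cols[2,4) = 8x2
Op 4 cut(6, 0): punch at orig (6,2); cuts so far [(6, 2)]; region rows[0,8) x cols[2,4) = 8x2
Op 5 cut(0, 0): punch at orig (0,2); cuts so far [(0, 2), (6, 2)]; region rows[0,8) x cols[2,4) = 8x2
Op 6 cut(5, 1): punch at orig (5,3); cuts so far [(0, 2), (5, 3), (6, 2)]; region rows[0,8) x cols[2,4) = 8x2
Unfold 1 (reflect across v@2): 6 holes -> [(0, 1), (0, 2), (5, 0), (5, 3), (6, 1), (6, 2)]
Unfold 2 (reflect across v@4): 12 holes -> [(0, 1), (0, 2), (0, 5), (0, 6), (5, 0), (5, 3), (5, 4), (5, 7), (6, 1), (6, 2), (6, 5), (6, 6)]
Unfold 3 (reflect across v@8): 24 holes -> [(0, 1), (0, 2), (0, 5), (0, 6), (0, 9), (0, 10), (0, 13), (0, 14), (5, 0), (5, 3), (5, 4), (5, 7), (5, 8), (5, 11), (5, 12), (5, 15), (6, 1), (6, 2), (6, 5), (6, 6), (6, 9), (6, 10), (6, 13), (6, 14)]

Answer: 24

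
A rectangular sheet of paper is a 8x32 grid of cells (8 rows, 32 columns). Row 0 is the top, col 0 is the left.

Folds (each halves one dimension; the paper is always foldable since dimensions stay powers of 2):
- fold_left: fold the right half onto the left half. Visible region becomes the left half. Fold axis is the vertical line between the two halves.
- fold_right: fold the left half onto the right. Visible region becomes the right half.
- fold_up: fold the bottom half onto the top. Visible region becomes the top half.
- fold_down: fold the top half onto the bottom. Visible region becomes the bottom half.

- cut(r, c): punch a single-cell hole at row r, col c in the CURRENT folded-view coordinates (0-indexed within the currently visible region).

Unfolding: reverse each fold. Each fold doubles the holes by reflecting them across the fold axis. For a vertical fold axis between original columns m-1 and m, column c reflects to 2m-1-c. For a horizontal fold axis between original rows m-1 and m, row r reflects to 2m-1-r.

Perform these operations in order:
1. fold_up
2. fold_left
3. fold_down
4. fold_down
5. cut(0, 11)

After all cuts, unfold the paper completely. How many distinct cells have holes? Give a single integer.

Op 1 fold_up: fold axis h@4; visible region now rows[0,4) x cols[0,32) = 4x32
Op 2 fold_left: fold axis v@16; visible region now rows[0,4) x cols[0,16) = 4x16
Op 3 fold_down: fold axis h@2; visible region now rows[2,4) x cols[0,16) = 2x16
Op 4 fold_down: fold axis h@3; visible region now rows[3,4) x cols[0,16) = 1x16
Op 5 cut(0, 11): punch at orig (3,11); cuts so far [(3, 11)]; region rows[3,4) x cols[0,16) = 1x16
Unfold 1 (reflect across h@3): 2 holes -> [(2, 11), (3, 11)]
Unfold 2 (reflect across h@2): 4 holes -> [(0, 11), (1, 11), (2, 11), (3, 11)]
Unfold 3 (reflect across v@16): 8 holes -> [(0, 11), (0, 20), (1, 11), (1, 20), (2, 11), (2, 20), (3, 11), (3, 20)]
Unfold 4 (reflect across h@4): 16 holes -> [(0, 11), (0, 20), (1, 11), (1, 20), (2, 11), (2, 20), (3, 11), (3, 20), (4, 11), (4, 20), (5, 11), (5, 20), (6, 11), (6, 20), (7, 11), (7, 20)]

Answer: 16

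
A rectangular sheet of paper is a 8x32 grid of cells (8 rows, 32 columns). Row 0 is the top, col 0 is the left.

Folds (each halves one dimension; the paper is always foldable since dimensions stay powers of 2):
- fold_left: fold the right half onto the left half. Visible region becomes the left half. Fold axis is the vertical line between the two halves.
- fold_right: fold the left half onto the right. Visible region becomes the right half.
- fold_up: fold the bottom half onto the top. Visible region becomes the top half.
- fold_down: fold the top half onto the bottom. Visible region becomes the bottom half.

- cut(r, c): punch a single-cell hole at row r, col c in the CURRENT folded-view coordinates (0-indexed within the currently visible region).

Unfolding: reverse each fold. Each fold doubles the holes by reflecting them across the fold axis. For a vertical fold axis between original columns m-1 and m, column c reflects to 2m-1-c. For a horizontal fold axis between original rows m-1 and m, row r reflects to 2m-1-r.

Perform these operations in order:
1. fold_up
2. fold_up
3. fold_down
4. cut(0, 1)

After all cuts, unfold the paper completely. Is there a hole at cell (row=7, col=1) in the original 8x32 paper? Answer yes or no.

Answer: yes

Derivation:
Op 1 fold_up: fold axis h@4; visible region now rows[0,4) x cols[0,32) = 4x32
Op 2 fold_up: fold axis h@2; visible region now rows[0,2) x cols[0,32) = 2x32
Op 3 fold_down: fold axis h@1; visible region now rows[1,2) x cols[0,32) = 1x32
Op 4 cut(0, 1): punch at orig (1,1); cuts so far [(1, 1)]; region rows[1,2) x cols[0,32) = 1x32
Unfold 1 (reflect across h@1): 2 holes -> [(0, 1), (1, 1)]
Unfold 2 (reflect across h@2): 4 holes -> [(0, 1), (1, 1), (2, 1), (3, 1)]
Unfold 3 (reflect across h@4): 8 holes -> [(0, 1), (1, 1), (2, 1), (3, 1), (4, 1), (5, 1), (6, 1), (7, 1)]
Holes: [(0, 1), (1, 1), (2, 1), (3, 1), (4, 1), (5, 1), (6, 1), (7, 1)]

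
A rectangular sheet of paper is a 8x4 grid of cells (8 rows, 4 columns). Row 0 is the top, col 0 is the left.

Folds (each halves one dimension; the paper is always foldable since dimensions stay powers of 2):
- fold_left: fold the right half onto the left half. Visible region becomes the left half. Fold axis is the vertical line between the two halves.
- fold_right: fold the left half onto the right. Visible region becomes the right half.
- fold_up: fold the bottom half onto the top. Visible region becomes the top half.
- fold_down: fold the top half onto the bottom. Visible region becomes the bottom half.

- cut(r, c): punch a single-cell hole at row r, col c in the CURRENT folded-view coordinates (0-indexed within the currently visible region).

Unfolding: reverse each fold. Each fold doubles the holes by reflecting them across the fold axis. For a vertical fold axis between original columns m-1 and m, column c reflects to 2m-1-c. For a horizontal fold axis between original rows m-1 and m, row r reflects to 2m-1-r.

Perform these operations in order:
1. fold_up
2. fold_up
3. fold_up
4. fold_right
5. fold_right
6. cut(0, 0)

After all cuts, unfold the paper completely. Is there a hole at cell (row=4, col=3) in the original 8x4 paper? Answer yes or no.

Op 1 fold_up: fold axis h@4; visible region now rows[0,4) x cols[0,4) = 4x4
Op 2 fold_up: fold axis h@2; visible region now rows[0,2) x cols[0,4) = 2x4
Op 3 fold_up: fold axis h@1; visible region now rows[0,1) x cols[0,4) = 1x4
Op 4 fold_right: fold axis v@2; visible region now rows[0,1) x cols[2,4) = 1x2
Op 5 fold_right: fold axis v@3; visible region now rows[0,1) x cols[3,4) = 1x1
Op 6 cut(0, 0): punch at orig (0,3); cuts so far [(0, 3)]; region rows[0,1) x cols[3,4) = 1x1
Unfold 1 (reflect across v@3): 2 holes -> [(0, 2), (0, 3)]
Unfold 2 (reflect across v@2): 4 holes -> [(0, 0), (0, 1), (0, 2), (0, 3)]
Unfold 3 (reflect across h@1): 8 holes -> [(0, 0), (0, 1), (0, 2), (0, 3), (1, 0), (1, 1), (1, 2), (1, 3)]
Unfold 4 (reflect across h@2): 16 holes -> [(0, 0), (0, 1), (0, 2), (0, 3), (1, 0), (1, 1), (1, 2), (1, 3), (2, 0), (2, 1), (2, 2), (2, 3), (3, 0), (3, 1), (3, 2), (3, 3)]
Unfold 5 (reflect across h@4): 32 holes -> [(0, 0), (0, 1), (0, 2), (0, 3), (1, 0), (1, 1), (1, 2), (1, 3), (2, 0), (2, 1), (2, 2), (2, 3), (3, 0), (3, 1), (3, 2), (3, 3), (4, 0), (4, 1), (4, 2), (4, 3), (5, 0), (5, 1), (5, 2), (5, 3), (6, 0), (6, 1), (6, 2), (6, 3), (7, 0), (7, 1), (7, 2), (7, 3)]
Holes: [(0, 0), (0, 1), (0, 2), (0, 3), (1, 0), (1, 1), (1, 2), (1, 3), (2, 0), (2, 1), (2, 2), (2, 3), (3, 0), (3, 1), (3, 2), (3, 3), (4, 0), (4, 1), (4, 2), (4, 3), (5, 0), (5, 1), (5, 2), (5, 3), (6, 0), (6, 1), (6, 2), (6, 3), (7, 0), (7, 1), (7, 2), (7, 3)]

Answer: yes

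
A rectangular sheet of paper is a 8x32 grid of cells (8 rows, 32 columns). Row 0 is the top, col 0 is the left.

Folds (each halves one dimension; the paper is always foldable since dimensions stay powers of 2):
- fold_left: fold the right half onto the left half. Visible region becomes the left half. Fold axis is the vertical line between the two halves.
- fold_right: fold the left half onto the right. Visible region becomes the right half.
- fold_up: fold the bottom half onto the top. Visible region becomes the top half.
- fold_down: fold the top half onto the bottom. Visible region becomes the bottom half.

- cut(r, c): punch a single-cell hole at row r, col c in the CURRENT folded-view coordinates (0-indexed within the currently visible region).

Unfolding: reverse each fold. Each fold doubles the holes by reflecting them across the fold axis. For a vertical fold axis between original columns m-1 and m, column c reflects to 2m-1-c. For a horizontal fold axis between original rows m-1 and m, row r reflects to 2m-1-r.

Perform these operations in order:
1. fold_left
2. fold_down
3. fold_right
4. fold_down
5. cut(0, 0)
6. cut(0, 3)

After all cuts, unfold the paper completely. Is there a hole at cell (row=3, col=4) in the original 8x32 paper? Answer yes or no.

Op 1 fold_left: fold axis v@16; visible region now rows[0,8) x cols[0,16) = 8x16
Op 2 fold_down: fold axis h@4; visible region now rows[4,8) x cols[0,16) = 4x16
Op 3 fold_right: fold axis v@8; visible region now rows[4,8) x cols[8,16) = 4x8
Op 4 fold_down: fold axis h@6; visible region now rows[6,8) x cols[8,16) = 2x8
Op 5 cut(0, 0): punch at orig (6,8); cuts so far [(6, 8)]; region rows[6,8) x cols[8,16) = 2x8
Op 6 cut(0, 3): punch at orig (6,11); cuts so far [(6, 8), (6, 11)]; region rows[6,8) x cols[8,16) = 2x8
Unfold 1 (reflect across h@6): 4 holes -> [(5, 8), (5, 11), (6, 8), (6, 11)]
Unfold 2 (reflect across v@8): 8 holes -> [(5, 4), (5, 7), (5, 8), (5, 11), (6, 4), (6, 7), (6, 8), (6, 11)]
Unfold 3 (reflect across h@4): 16 holes -> [(1, 4), (1, 7), (1, 8), (1, 11), (2, 4), (2, 7), (2, 8), (2, 11), (5, 4), (5, 7), (5, 8), (5, 11), (6, 4), (6, 7), (6, 8), (6, 11)]
Unfold 4 (reflect across v@16): 32 holes -> [(1, 4), (1, 7), (1, 8), (1, 11), (1, 20), (1, 23), (1, 24), (1, 27), (2, 4), (2, 7), (2, 8), (2, 11), (2, 20), (2, 23), (2, 24), (2, 27), (5, 4), (5, 7), (5, 8), (5, 11), (5, 20), (5, 23), (5, 24), (5, 27), (6, 4), (6, 7), (6, 8), (6, 11), (6, 20), (6, 23), (6, 24), (6, 27)]
Holes: [(1, 4), (1, 7), (1, 8), (1, 11), (1, 20), (1, 23), (1, 24), (1, 27), (2, 4), (2, 7), (2, 8), (2, 11), (2, 20), (2, 23), (2, 24), (2, 27), (5, 4), (5, 7), (5, 8), (5, 11), (5, 20), (5, 23), (5, 24), (5, 27), (6, 4), (6, 7), (6, 8), (6, 11), (6, 20), (6, 23), (6, 24), (6, 27)]

Answer: no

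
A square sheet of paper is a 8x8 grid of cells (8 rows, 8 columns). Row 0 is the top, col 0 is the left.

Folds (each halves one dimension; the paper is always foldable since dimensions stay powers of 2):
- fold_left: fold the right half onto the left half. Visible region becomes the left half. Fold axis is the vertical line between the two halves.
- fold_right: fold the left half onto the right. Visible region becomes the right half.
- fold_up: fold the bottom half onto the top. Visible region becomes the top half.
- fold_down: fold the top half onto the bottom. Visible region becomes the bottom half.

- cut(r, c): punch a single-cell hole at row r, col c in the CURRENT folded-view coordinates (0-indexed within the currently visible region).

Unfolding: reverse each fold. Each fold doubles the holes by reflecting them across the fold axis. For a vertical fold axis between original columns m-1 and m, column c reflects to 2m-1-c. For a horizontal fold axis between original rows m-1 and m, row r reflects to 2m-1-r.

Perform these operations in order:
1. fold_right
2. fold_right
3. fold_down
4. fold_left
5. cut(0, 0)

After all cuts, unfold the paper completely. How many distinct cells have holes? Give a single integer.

Op 1 fold_right: fold axis v@4; visible region now rows[0,8) x cols[4,8) = 8x4
Op 2 fold_right: fold axis v@6; visible region now rows[0,8) x cols[6,8) = 8x2
Op 3 fold_down: fold axis h@4; visible region now rows[4,8) x cols[6,8) = 4x2
Op 4 fold_left: fold axis v@7; visible region now rows[4,8) x cols[6,7) = 4x1
Op 5 cut(0, 0): punch at orig (4,6); cuts so far [(4, 6)]; region rows[4,8) x cols[6,7) = 4x1
Unfold 1 (reflect across v@7): 2 holes -> [(4, 6), (4, 7)]
Unfold 2 (reflect across h@4): 4 holes -> [(3, 6), (3, 7), (4, 6), (4, 7)]
Unfold 3 (reflect across v@6): 8 holes -> [(3, 4), (3, 5), (3, 6), (3, 7), (4, 4), (4, 5), (4, 6), (4, 7)]
Unfold 4 (reflect across v@4): 16 holes -> [(3, 0), (3, 1), (3, 2), (3, 3), (3, 4), (3, 5), (3, 6), (3, 7), (4, 0), (4, 1), (4, 2), (4, 3), (4, 4), (4, 5), (4, 6), (4, 7)]

Answer: 16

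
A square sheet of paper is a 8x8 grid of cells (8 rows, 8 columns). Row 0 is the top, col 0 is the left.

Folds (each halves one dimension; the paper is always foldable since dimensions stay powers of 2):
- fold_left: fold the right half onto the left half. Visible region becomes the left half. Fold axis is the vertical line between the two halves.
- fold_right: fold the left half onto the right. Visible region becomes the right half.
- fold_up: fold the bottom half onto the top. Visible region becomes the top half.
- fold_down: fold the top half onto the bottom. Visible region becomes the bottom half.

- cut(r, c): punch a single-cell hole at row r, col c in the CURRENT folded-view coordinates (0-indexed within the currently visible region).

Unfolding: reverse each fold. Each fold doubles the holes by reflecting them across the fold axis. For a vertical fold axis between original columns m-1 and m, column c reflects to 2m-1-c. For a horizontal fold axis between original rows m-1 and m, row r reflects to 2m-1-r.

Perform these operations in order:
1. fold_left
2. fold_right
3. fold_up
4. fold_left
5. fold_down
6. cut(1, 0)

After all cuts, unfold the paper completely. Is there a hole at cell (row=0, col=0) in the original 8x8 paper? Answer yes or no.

Answer: yes

Derivation:
Op 1 fold_left: fold axis v@4; visible region now rows[0,8) x cols[0,4) = 8x4
Op 2 fold_right: fold axis v@2; visible region now rows[0,8) x cols[2,4) = 8x2
Op 3 fold_up: fold axis h@4; visible region now rows[0,4) x cols[2,4) = 4x2
Op 4 fold_left: fold axis v@3; visible region now rows[0,4) x cols[2,3) = 4x1
Op 5 fold_down: fold axis h@2; visible region now rows[2,4) x cols[2,3) = 2x1
Op 6 cut(1, 0): punch at orig (3,2); cuts so far [(3, 2)]; region rows[2,4) x cols[2,3) = 2x1
Unfold 1 (reflect across h@2): 2 holes -> [(0, 2), (3, 2)]
Unfold 2 (reflect across v@3): 4 holes -> [(0, 2), (0, 3), (3, 2), (3, 3)]
Unfold 3 (reflect across h@4): 8 holes -> [(0, 2), (0, 3), (3, 2), (3, 3), (4, 2), (4, 3), (7, 2), (7, 3)]
Unfold 4 (reflect across v@2): 16 holes -> [(0, 0), (0, 1), (0, 2), (0, 3), (3, 0), (3, 1), (3, 2), (3, 3), (4, 0), (4, 1), (4, 2), (4, 3), (7, 0), (7, 1), (7, 2), (7, 3)]
Unfold 5 (reflect across v@4): 32 holes -> [(0, 0), (0, 1), (0, 2), (0, 3), (0, 4), (0, 5), (0, 6), (0, 7), (3, 0), (3, 1), (3, 2), (3, 3), (3, 4), (3, 5), (3, 6), (3, 7), (4, 0), (4, 1), (4, 2), (4, 3), (4, 4), (4, 5), (4, 6), (4, 7), (7, 0), (7, 1), (7, 2), (7, 3), (7, 4), (7, 5), (7, 6), (7, 7)]
Holes: [(0, 0), (0, 1), (0, 2), (0, 3), (0, 4), (0, 5), (0, 6), (0, 7), (3, 0), (3, 1), (3, 2), (3, 3), (3, 4), (3, 5), (3, 6), (3, 7), (4, 0), (4, 1), (4, 2), (4, 3), (4, 4), (4, 5), (4, 6), (4, 7), (7, 0), (7, 1), (7, 2), (7, 3), (7, 4), (7, 5), (7, 6), (7, 7)]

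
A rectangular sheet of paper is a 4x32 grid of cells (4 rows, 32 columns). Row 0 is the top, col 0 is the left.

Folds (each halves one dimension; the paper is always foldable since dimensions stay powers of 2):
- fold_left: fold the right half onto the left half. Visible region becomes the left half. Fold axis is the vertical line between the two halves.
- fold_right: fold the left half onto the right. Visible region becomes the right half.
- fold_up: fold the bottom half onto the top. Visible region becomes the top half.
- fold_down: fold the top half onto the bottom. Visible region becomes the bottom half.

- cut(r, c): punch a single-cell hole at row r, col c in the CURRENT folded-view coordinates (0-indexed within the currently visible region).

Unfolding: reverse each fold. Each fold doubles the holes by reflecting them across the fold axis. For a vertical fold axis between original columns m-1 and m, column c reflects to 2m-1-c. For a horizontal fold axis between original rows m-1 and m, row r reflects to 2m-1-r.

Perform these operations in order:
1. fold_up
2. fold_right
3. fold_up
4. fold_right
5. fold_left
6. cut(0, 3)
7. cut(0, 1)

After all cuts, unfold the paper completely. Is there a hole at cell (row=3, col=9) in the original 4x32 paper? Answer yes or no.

Answer: yes

Derivation:
Op 1 fold_up: fold axis h@2; visible region now rows[0,2) x cols[0,32) = 2x32
Op 2 fold_right: fold axis v@16; visible region now rows[0,2) x cols[16,32) = 2x16
Op 3 fold_up: fold axis h@1; visible region now rows[0,1) x cols[16,32) = 1x16
Op 4 fold_right: fold axis v@24; visible region now rows[0,1) x cols[24,32) = 1x8
Op 5 fold_left: fold axis v@28; visible region now rows[0,1) x cols[24,28) = 1x4
Op 6 cut(0, 3): punch at orig (0,27); cuts so far [(0, 27)]; region rows[0,1) x cols[24,28) = 1x4
Op 7 cut(0, 1): punch at orig (0,25); cuts so far [(0, 25), (0, 27)]; region rows[0,1) x cols[24,28) = 1x4
Unfold 1 (reflect across v@28): 4 holes -> [(0, 25), (0, 27), (0, 28), (0, 30)]
Unfold 2 (reflect across v@24): 8 holes -> [(0, 17), (0, 19), (0, 20), (0, 22), (0, 25), (0, 27), (0, 28), (0, 30)]
Unfold 3 (reflect across h@1): 16 holes -> [(0, 17), (0, 19), (0, 20), (0, 22), (0, 25), (0, 27), (0, 28), (0, 30), (1, 17), (1, 19), (1, 20), (1, 22), (1, 25), (1, 27), (1, 28), (1, 30)]
Unfold 4 (reflect across v@16): 32 holes -> [(0, 1), (0, 3), (0, 4), (0, 6), (0, 9), (0, 11), (0, 12), (0, 14), (0, 17), (0, 19), (0, 20), (0, 22), (0, 25), (0, 27), (0, 28), (0, 30), (1, 1), (1, 3), (1, 4), (1, 6), (1, 9), (1, 11), (1, 12), (1, 14), (1, 17), (1, 19), (1, 20), (1, 22), (1, 25), (1, 27), (1, 28), (1, 30)]
Unfold 5 (reflect across h@2): 64 holes -> [(0, 1), (0, 3), (0, 4), (0, 6), (0, 9), (0, 11), (0, 12), (0, 14), (0, 17), (0, 19), (0, 20), (0, 22), (0, 25), (0, 27), (0, 28), (0, 30), (1, 1), (1, 3), (1, 4), (1, 6), (1, 9), (1, 11), (1, 12), (1, 14), (1, 17), (1, 19), (1, 20), (1, 22), (1, 25), (1, 27), (1, 28), (1, 30), (2, 1), (2, 3), (2, 4), (2, 6), (2, 9), (2, 11), (2, 12), (2, 14), (2, 17), (2, 19), (2, 20), (2, 22), (2, 25), (2, 27), (2, 28), (2, 30), (3, 1), (3, 3), (3, 4), (3, 6), (3, 9), (3, 11), (3, 12), (3, 14), (3, 17), (3, 19), (3, 20), (3, 22), (3, 25), (3, 27), (3, 28), (3, 30)]
Holes: [(0, 1), (0, 3), (0, 4), (0, 6), (0, 9), (0, 11), (0, 12), (0, 14), (0, 17), (0, 19), (0, 20), (0, 22), (0, 25), (0, 27), (0, 28), (0, 30), (1, 1), (1, 3), (1, 4), (1, 6), (1, 9), (1, 11), (1, 12), (1, 14), (1, 17), (1, 19), (1, 20), (1, 22), (1, 25), (1, 27), (1, 28), (1, 30), (2, 1), (2, 3), (2, 4), (2, 6), (2, 9), (2, 11), (2, 12), (2, 14), (2, 17), (2, 19), (2, 20), (2, 22), (2, 25), (2, 27), (2, 28), (2, 30), (3, 1), (3, 3), (3, 4), (3, 6), (3, 9), (3, 11), (3, 12), (3, 14), (3, 17), (3, 19), (3, 20), (3, 22), (3, 25), (3, 27), (3, 28), (3, 30)]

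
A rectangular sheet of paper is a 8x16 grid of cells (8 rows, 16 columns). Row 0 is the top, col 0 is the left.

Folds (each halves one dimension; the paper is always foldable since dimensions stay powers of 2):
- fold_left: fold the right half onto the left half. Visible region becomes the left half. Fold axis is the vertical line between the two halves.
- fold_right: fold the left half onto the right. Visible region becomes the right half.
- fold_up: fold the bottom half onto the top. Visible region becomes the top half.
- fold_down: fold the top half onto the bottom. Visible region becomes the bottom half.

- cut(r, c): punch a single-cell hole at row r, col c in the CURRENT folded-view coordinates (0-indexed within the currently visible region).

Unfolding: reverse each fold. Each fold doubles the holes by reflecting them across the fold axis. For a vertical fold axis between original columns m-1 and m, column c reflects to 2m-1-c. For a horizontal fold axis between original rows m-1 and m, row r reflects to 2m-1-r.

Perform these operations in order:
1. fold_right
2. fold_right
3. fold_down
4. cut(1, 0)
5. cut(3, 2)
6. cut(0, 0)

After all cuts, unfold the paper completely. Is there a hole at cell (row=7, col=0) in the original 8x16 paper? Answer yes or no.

Answer: no

Derivation:
Op 1 fold_right: fold axis v@8; visible region now rows[0,8) x cols[8,16) = 8x8
Op 2 fold_right: fold axis v@12; visible region now rows[0,8) x cols[12,16) = 8x4
Op 3 fold_down: fold axis h@4; visible region now rows[4,8) x cols[12,16) = 4x4
Op 4 cut(1, 0): punch at orig (5,12); cuts so far [(5, 12)]; region rows[4,8) x cols[12,16) = 4x4
Op 5 cut(3, 2): punch at orig (7,14); cuts so far [(5, 12), (7, 14)]; region rows[4,8) x cols[12,16) = 4x4
Op 6 cut(0, 0): punch at orig (4,12); cuts so far [(4, 12), (5, 12), (7, 14)]; region rows[4,8) x cols[12,16) = 4x4
Unfold 1 (reflect across h@4): 6 holes -> [(0, 14), (2, 12), (3, 12), (4, 12), (5, 12), (7, 14)]
Unfold 2 (reflect across v@12): 12 holes -> [(0, 9), (0, 14), (2, 11), (2, 12), (3, 11), (3, 12), (4, 11), (4, 12), (5, 11), (5, 12), (7, 9), (7, 14)]
Unfold 3 (reflect across v@8): 24 holes -> [(0, 1), (0, 6), (0, 9), (0, 14), (2, 3), (2, 4), (2, 11), (2, 12), (3, 3), (3, 4), (3, 11), (3, 12), (4, 3), (4, 4), (4, 11), (4, 12), (5, 3), (5, 4), (5, 11), (5, 12), (7, 1), (7, 6), (7, 9), (7, 14)]
Holes: [(0, 1), (0, 6), (0, 9), (0, 14), (2, 3), (2, 4), (2, 11), (2, 12), (3, 3), (3, 4), (3, 11), (3, 12), (4, 3), (4, 4), (4, 11), (4, 12), (5, 3), (5, 4), (5, 11), (5, 12), (7, 1), (7, 6), (7, 9), (7, 14)]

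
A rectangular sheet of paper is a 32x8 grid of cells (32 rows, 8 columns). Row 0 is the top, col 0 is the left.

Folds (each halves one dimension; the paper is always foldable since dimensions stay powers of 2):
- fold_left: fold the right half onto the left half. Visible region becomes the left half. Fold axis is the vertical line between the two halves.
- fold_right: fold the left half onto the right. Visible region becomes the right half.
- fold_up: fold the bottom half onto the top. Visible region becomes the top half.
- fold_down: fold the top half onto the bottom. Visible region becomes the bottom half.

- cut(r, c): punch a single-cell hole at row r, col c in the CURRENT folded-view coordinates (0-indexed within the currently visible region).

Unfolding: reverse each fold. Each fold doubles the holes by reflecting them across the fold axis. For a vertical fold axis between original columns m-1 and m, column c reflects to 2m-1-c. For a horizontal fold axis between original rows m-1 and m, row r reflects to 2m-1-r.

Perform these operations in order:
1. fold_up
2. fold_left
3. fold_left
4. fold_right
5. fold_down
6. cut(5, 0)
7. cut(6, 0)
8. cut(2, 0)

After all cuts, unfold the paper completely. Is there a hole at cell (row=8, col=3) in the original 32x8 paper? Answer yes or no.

Answer: no

Derivation:
Op 1 fold_up: fold axis h@16; visible region now rows[0,16) x cols[0,8) = 16x8
Op 2 fold_left: fold axis v@4; visible region now rows[0,16) x cols[0,4) = 16x4
Op 3 fold_left: fold axis v@2; visible region now rows[0,16) x cols[0,2) = 16x2
Op 4 fold_right: fold axis v@1; visible region now rows[0,16) x cols[1,2) = 16x1
Op 5 fold_down: fold axis h@8; visible region now rows[8,16) x cols[1,2) = 8x1
Op 6 cut(5, 0): punch at orig (13,1); cuts so far [(13, 1)]; region rows[8,16) x cols[1,2) = 8x1
Op 7 cut(6, 0): punch at orig (14,1); cuts so far [(13, 1), (14, 1)]; region rows[8,16) x cols[1,2) = 8x1
Op 8 cut(2, 0): punch at orig (10,1); cuts so far [(10, 1), (13, 1), (14, 1)]; region rows[8,16) x cols[1,2) = 8x1
Unfold 1 (reflect across h@8): 6 holes -> [(1, 1), (2, 1), (5, 1), (10, 1), (13, 1), (14, 1)]
Unfold 2 (reflect across v@1): 12 holes -> [(1, 0), (1, 1), (2, 0), (2, 1), (5, 0), (5, 1), (10, 0), (10, 1), (13, 0), (13, 1), (14, 0), (14, 1)]
Unfold 3 (reflect across v@2): 24 holes -> [(1, 0), (1, 1), (1, 2), (1, 3), (2, 0), (2, 1), (2, 2), (2, 3), (5, 0), (5, 1), (5, 2), (5, 3), (10, 0), (10, 1), (10, 2), (10, 3), (13, 0), (13, 1), (13, 2), (13, 3), (14, 0), (14, 1), (14, 2), (14, 3)]
Unfold 4 (reflect across v@4): 48 holes -> [(1, 0), (1, 1), (1, 2), (1, 3), (1, 4), (1, 5), (1, 6), (1, 7), (2, 0), (2, 1), (2, 2), (2, 3), (2, 4), (2, 5), (2, 6), (2, 7), (5, 0), (5, 1), (5, 2), (5, 3), (5, 4), (5, 5), (5, 6), (5, 7), (10, 0), (10, 1), (10, 2), (10, 3), (10, 4), (10, 5), (10, 6), (10, 7), (13, 0), (13, 1), (13, 2), (13, 3), (13, 4), (13, 5), (13, 6), (13, 7), (14, 0), (14, 1), (14, 2), (14, 3), (14, 4), (14, 5), (14, 6), (14, 7)]
Unfold 5 (reflect across h@16): 96 holes -> [(1, 0), (1, 1), (1, 2), (1, 3), (1, 4), (1, 5), (1, 6), (1, 7), (2, 0), (2, 1), (2, 2), (2, 3), (2, 4), (2, 5), (2, 6), (2, 7), (5, 0), (5, 1), (5, 2), (5, 3), (5, 4), (5, 5), (5, 6), (5, 7), (10, 0), (10, 1), (10, 2), (10, 3), (10, 4), (10, 5), (10, 6), (10, 7), (13, 0), (13, 1), (13, 2), (13, 3), (13, 4), (13, 5), (13, 6), (13, 7), (14, 0), (14, 1), (14, 2), (14, 3), (14, 4), (14, 5), (14, 6), (14, 7), (17, 0), (17, 1), (17, 2), (17, 3), (17, 4), (17, 5), (17, 6), (17, 7), (18, 0), (18, 1), (18, 2), (18, 3), (18, 4), (18, 5), (18, 6), (18, 7), (21, 0), (21, 1), (21, 2), (21, 3), (21, 4), (21, 5), (21, 6), (21, 7), (26, 0), (26, 1), (26, 2), (26, 3), (26, 4), (26, 5), (26, 6), (26, 7), (29, 0), (29, 1), (29, 2), (29, 3), (29, 4), (29, 5), (29, 6), (29, 7), (30, 0), (30, 1), (30, 2), (30, 3), (30, 4), (30, 5), (30, 6), (30, 7)]
Holes: [(1, 0), (1, 1), (1, 2), (1, 3), (1, 4), (1, 5), (1, 6), (1, 7), (2, 0), (2, 1), (2, 2), (2, 3), (2, 4), (2, 5), (2, 6), (2, 7), (5, 0), (5, 1), (5, 2), (5, 3), (5, 4), (5, 5), (5, 6), (5, 7), (10, 0), (10, 1), (10, 2), (10, 3), (10, 4), (10, 5), (10, 6), (10, 7), (13, 0), (13, 1), (13, 2), (13, 3), (13, 4), (13, 5), (13, 6), (13, 7), (14, 0), (14, 1), (14, 2), (14, 3), (14, 4), (14, 5), (14, 6), (14, 7), (17, 0), (17, 1), (17, 2), (17, 3), (17, 4), (17, 5), (17, 6), (17, 7), (18, 0), (18, 1), (18, 2), (18, 3), (18, 4), (18, 5), (18, 6), (18, 7), (21, 0), (21, 1), (21, 2), (21, 3), (21, 4), (21, 5), (21, 6), (21, 7), (26, 0), (26, 1), (26, 2), (26, 3), (26, 4), (26, 5), (26, 6), (26, 7), (29, 0), (29, 1), (29, 2), (29, 3), (29, 4), (29, 5), (29, 6), (29, 7), (30, 0), (30, 1), (30, 2), (30, 3), (30, 4), (30, 5), (30, 6), (30, 7)]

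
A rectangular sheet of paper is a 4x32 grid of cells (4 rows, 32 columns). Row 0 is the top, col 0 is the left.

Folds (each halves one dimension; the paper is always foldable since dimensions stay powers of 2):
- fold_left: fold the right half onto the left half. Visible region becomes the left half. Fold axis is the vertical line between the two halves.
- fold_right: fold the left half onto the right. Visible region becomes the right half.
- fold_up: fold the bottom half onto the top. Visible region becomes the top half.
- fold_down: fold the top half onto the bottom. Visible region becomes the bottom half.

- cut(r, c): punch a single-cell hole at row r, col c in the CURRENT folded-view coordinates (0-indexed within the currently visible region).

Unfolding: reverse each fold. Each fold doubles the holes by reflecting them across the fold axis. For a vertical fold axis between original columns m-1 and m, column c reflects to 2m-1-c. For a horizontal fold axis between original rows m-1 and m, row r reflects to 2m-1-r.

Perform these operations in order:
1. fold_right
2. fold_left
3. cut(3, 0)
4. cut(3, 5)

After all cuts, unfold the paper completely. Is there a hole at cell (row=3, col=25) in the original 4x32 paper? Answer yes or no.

Op 1 fold_right: fold axis v@16; visible region now rows[0,4) x cols[16,32) = 4x16
Op 2 fold_left: fold axis v@24; visible region now rows[0,4) x cols[16,24) = 4x8
Op 3 cut(3, 0): punch at orig (3,16); cuts so far [(3, 16)]; region rows[0,4) x cols[16,24) = 4x8
Op 4 cut(3, 5): punch at orig (3,21); cuts so far [(3, 16), (3, 21)]; region rows[0,4) x cols[16,24) = 4x8
Unfold 1 (reflect across v@24): 4 holes -> [(3, 16), (3, 21), (3, 26), (3, 31)]
Unfold 2 (reflect across v@16): 8 holes -> [(3, 0), (3, 5), (3, 10), (3, 15), (3, 16), (3, 21), (3, 26), (3, 31)]
Holes: [(3, 0), (3, 5), (3, 10), (3, 15), (3, 16), (3, 21), (3, 26), (3, 31)]

Answer: no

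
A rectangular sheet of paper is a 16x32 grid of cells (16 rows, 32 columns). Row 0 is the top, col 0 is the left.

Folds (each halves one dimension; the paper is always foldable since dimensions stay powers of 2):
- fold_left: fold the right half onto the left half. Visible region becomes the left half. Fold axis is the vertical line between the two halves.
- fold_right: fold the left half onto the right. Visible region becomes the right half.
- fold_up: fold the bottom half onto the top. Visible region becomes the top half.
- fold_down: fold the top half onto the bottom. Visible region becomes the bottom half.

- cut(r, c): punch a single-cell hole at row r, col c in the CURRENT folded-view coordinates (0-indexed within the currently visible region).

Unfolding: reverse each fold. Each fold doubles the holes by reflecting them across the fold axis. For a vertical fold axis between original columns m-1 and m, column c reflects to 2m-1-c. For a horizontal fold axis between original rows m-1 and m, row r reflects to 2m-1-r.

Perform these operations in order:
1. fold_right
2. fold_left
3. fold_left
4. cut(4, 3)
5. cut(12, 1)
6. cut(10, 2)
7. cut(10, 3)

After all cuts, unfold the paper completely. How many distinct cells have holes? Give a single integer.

Op 1 fold_right: fold axis v@16; visible region now rows[0,16) x cols[16,32) = 16x16
Op 2 fold_left: fold axis v@24; visible region now rows[0,16) x cols[16,24) = 16x8
Op 3 fold_left: fold axis v@20; visible region now rows[0,16) x cols[16,20) = 16x4
Op 4 cut(4, 3): punch at orig (4,19); cuts so far [(4, 19)]; region rows[0,16) x cols[16,20) = 16x4
Op 5 cut(12, 1): punch at orig (12,17); cuts so far [(4, 19), (12, 17)]; region rows[0,16) x cols[16,20) = 16x4
Op 6 cut(10, 2): punch at orig (10,18); cuts so far [(4, 19), (10, 18), (12, 17)]; region rows[0,16) x cols[16,20) = 16x4
Op 7 cut(10, 3): punch at orig (10,19); cuts so far [(4, 19), (10, 18), (10, 19), (12, 17)]; region rows[0,16) x cols[16,20) = 16x4
Unfold 1 (reflect across v@20): 8 holes -> [(4, 19), (4, 20), (10, 18), (10, 19), (10, 20), (10, 21), (12, 17), (12, 22)]
Unfold 2 (reflect across v@24): 16 holes -> [(4, 19), (4, 20), (4, 27), (4, 28), (10, 18), (10, 19), (10, 20), (10, 21), (10, 26), (10, 27), (10, 28), (10, 29), (12, 17), (12, 22), (12, 25), (12, 30)]
Unfold 3 (reflect across v@16): 32 holes -> [(4, 3), (4, 4), (4, 11), (4, 12), (4, 19), (4, 20), (4, 27), (4, 28), (10, 2), (10, 3), (10, 4), (10, 5), (10, 10), (10, 11), (10, 12), (10, 13), (10, 18), (10, 19), (10, 20), (10, 21), (10, 26), (10, 27), (10, 28), (10, 29), (12, 1), (12, 6), (12, 9), (12, 14), (12, 17), (12, 22), (12, 25), (12, 30)]

Answer: 32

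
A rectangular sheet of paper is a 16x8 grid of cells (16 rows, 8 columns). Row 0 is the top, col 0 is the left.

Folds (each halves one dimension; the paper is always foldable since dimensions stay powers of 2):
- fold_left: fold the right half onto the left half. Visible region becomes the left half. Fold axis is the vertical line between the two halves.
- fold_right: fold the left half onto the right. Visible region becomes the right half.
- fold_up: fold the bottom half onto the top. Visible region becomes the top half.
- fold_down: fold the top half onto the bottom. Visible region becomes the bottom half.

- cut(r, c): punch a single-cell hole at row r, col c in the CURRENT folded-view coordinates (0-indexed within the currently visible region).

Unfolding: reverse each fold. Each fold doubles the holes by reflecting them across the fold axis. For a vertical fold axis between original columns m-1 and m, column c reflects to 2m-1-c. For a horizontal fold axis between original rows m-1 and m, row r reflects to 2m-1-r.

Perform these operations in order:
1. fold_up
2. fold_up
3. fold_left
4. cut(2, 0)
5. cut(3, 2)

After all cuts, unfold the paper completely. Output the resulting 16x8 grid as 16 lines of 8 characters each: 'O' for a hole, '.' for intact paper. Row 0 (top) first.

Answer: ........
........
O......O
..O..O..
..O..O..
O......O
........
........
........
........
O......O
..O..O..
..O..O..
O......O
........
........

Derivation:
Op 1 fold_up: fold axis h@8; visible region now rows[0,8) x cols[0,8) = 8x8
Op 2 fold_up: fold axis h@4; visible region now rows[0,4) x cols[0,8) = 4x8
Op 3 fold_left: fold axis v@4; visible region now rows[0,4) x cols[0,4) = 4x4
Op 4 cut(2, 0): punch at orig (2,0); cuts so far [(2, 0)]; region rows[0,4) x cols[0,4) = 4x4
Op 5 cut(3, 2): punch at orig (3,2); cuts so far [(2, 0), (3, 2)]; region rows[0,4) x cols[0,4) = 4x4
Unfold 1 (reflect across v@4): 4 holes -> [(2, 0), (2, 7), (3, 2), (3, 5)]
Unfold 2 (reflect across h@4): 8 holes -> [(2, 0), (2, 7), (3, 2), (3, 5), (4, 2), (4, 5), (5, 0), (5, 7)]
Unfold 3 (reflect across h@8): 16 holes -> [(2, 0), (2, 7), (3, 2), (3, 5), (4, 2), (4, 5), (5, 0), (5, 7), (10, 0), (10, 7), (11, 2), (11, 5), (12, 2), (12, 5), (13, 0), (13, 7)]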